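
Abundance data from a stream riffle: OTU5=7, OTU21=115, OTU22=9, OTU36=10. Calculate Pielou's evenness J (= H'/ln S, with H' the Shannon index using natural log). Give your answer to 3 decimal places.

Total N = 7+115+9+10 = 141, so the proportions are 0.04965, 0.8156, 0.06383, 0.07092 (working shown to 5 dp, full precision carried).
H' = −Σ pᵢ ln pᵢ = −((-0.14908) + (-0.16624) + (-0.17563) + (-0.18767)) = 0.67862.
With S = 4 species, ln S = 1.38629, so J = 0.67862/1.38629 = 0.48952, i.e. 0.490 to 3 decimal places.

0.490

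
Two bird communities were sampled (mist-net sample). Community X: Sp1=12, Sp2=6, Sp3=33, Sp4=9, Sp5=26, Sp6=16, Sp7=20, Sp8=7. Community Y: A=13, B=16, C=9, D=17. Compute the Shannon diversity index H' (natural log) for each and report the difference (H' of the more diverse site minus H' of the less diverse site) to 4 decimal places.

Community X: N=129, proportions 0.093023, 0.046512, 0.255814, 0.069767, 0.20155, 0.124031, 0.155039, 0.054264, giving H' = 1.926966 (working shown to 6 dp, full precision carried).
Community Y: N=55, proportions 0.236364, 0.290909, 0.163636, 0.309091, giving H' = 1.359235.
Difference = |1.926966 − 1.359235| = 0.567731, i.e. 0.5677 to 4 decimal places.

0.5677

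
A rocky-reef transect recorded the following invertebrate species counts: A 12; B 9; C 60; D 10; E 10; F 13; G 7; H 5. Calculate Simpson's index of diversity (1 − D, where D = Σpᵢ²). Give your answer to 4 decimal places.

0.7312

Total N = 12+9+60+10+10+13+7+5 = 126, so the proportions are 0.095238, 0.071429, 0.47619, 0.079365, 0.079365, 0.103175, 0.055556, 0.039683 (working shown to 6 dp, full precision carried).
D = 0.095238² + 0.071429² + 0.47619² + 0.079365² + 0.079365² + 0.103175² + 0.055556² + 0.039683² = 0.009070 + 0.005102 + 0.226757 + 0.006299 + 0.006299 + 0.010645 + 0.003086 + 0.001575 = 0.268833.
So 1 − D = 0.731167, i.e. 0.7312 to 4 decimal places.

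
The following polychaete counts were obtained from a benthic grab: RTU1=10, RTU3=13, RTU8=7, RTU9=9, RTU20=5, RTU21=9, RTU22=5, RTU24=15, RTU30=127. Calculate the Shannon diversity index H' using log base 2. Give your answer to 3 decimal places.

Total N = 10+13+7+9+5+9+5+15+127 = 200, so the proportions are 0.05, 0.065, 0.035, 0.045, 0.025, 0.045, 0.025, 0.075, 0.635 (working shown to 5 dp, full precision carried).
Each pᵢ log₂ pᵢ term: 0.05×(-4.32193)=-0.21610, 0.065×(-3.94342)=-0.25632, 0.035×(-4.83650)=-0.16928, 0.045×(-4.47393)=-0.20133, 0.025×(-5.32193)=-0.13305, 0.045×(-4.47393)=-0.20133, 0.025×(-5.32193)=-0.13305, 0.075×(-3.73697)=-0.28027, 0.635×(-0.65517)=-0.41603.
Sum = -2.00675, so H' = 2.007.

2.007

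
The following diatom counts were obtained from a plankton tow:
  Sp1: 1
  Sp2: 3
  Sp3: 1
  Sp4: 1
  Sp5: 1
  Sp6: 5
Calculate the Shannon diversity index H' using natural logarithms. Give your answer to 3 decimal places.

Total N = 1+3+1+1+1+5 = 12, so the proportions are 0.08333, 0.25, 0.08333, 0.08333, 0.08333, 0.41667 (working shown to 5 dp, full precision carried).
Each pᵢ ln pᵢ term: 0.08333×(-2.48491)=-0.20708, 0.25×(-1.38629)=-0.34657, 0.08333×(-2.48491)=-0.20708, 0.08333×(-2.48491)=-0.20708, 0.08333×(-2.48491)=-0.20708, 0.41667×(-0.87547)=-0.36478.
Sum = -1.53965, so H' = 1.540.

1.540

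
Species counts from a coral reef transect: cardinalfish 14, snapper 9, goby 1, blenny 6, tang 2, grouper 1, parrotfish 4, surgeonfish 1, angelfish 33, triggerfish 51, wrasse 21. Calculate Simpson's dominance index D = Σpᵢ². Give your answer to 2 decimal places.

Total N = 14+9+1+6+2+1+4+1+33+51+21 = 143, so the proportions are 0.0979, 0.0629, 0.007, 0.042, 0.014, 0.007, 0.028, 0.007, 0.2308, 0.3566, 0.1469 (working shown to 4 dp, full precision carried).
D = 0.0979² + 0.0629² + 0.007² + 0.042² + 0.014² + 0.007² + 0.028² + 0.007² + 0.2308² + 0.3566² + 0.1469² = 0.0096 + 0.0040 + 0.0000 + 0.0018 + 0.0002 + 0.0000 + 0.0008 + 0.0000 + 0.0533 + 0.1272 + 0.0216 = 0.2184.
To 2 decimal places, D = 0.22.

0.22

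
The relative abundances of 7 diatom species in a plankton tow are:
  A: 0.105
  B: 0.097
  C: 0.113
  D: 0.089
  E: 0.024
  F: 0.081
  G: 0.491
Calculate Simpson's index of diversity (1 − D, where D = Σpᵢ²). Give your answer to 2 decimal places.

D = 0.105² + 0.097² + 0.113² + 0.089² + 0.024² + 0.081² + 0.491² = 0.0110 + 0.0094 + 0.0128 + 0.0079 + 0.0006 + 0.0066 + 0.2411 = 0.2893 (working shown to 4 dp, full precision carried).
So 1 − D = 0.7107, i.e. 0.71 to 2 decimal places.

0.71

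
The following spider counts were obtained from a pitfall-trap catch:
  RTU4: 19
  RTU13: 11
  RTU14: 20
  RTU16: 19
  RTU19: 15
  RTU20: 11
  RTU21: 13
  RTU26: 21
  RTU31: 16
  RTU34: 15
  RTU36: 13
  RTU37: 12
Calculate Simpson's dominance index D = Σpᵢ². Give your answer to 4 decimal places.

Total N = 19+11+20+19+15+11+13+21+16+15+13+12 = 185, so the proportions are 0.1027027, 0.0594595, 0.1081081, 0.1027027, 0.0810811, 0.0594595, 0.0702703, 0.1135135, 0.0864865, 0.0810811, 0.0702703, 0.0648649 (working shown to 7 dp, full precision carried).
D = 0.1027027² + 0.0594595² + 0.1081081² + 0.1027027² + 0.0810811² + 0.0594595² + 0.0702703² + 0.1135135² + 0.0864865² + 0.0810811² + 0.0702703² + 0.0648649² = 0.0105478 + 0.0035354 + 0.0116874 + 0.0105478 + 0.0065741 + 0.0035354 + 0.0049379 + 0.0128853 + 0.0074799 + 0.0065741 + 0.0049379 + 0.0042075 = 0.0874507.
To 4 decimal places, D = 0.0875.

0.0875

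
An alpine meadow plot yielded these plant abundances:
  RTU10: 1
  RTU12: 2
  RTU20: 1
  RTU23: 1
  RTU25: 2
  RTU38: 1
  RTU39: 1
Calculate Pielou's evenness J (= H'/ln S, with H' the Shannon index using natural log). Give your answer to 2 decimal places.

Total N = 1+2+1+1+2+1+1 = 9, so the proportions are 0.1111, 0.2222, 0.1111, 0.1111, 0.2222, 0.1111, 0.1111 (working shown to 4 dp, full precision carried).
H' = −Σ pᵢ ln pᵢ = −((-0.2441) + (-0.3342) + (-0.2441) + (-0.2441) + (-0.3342) + (-0.2441) + (-0.2441)) = 1.8892.
With S = 7 species, ln S = 1.9459, so J = 1.8892/1.9459 = 0.9708, i.e. 0.97 to 2 decimal places.

0.97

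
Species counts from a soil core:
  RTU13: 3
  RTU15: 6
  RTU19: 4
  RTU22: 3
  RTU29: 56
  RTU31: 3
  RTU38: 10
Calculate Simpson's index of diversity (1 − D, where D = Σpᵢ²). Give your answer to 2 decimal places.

0.54

Total N = 3+6+4+3+56+3+10 = 85, so the proportions are 0.0353, 0.0706, 0.0471, 0.0353, 0.6588, 0.0353, 0.1176 (working shown to 4 dp, full precision carried).
D = 0.0353² + 0.0706² + 0.0471² + 0.0353² + 0.6588² + 0.0353² + 0.1176² = 0.0012 + 0.0050 + 0.0022 + 0.0012 + 0.4340 + 0.0012 + 0.0138 = 0.4588.
So 1 − D = 0.5412, i.e. 0.54 to 2 decimal places.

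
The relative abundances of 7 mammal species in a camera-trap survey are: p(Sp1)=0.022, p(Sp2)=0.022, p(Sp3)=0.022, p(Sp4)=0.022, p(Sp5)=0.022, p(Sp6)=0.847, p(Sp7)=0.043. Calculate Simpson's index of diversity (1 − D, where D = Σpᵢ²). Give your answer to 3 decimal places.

D = 0.022² + 0.022² + 0.022² + 0.022² + 0.022² + 0.847² + 0.043² = 0.00048 + 0.00048 + 0.00048 + 0.00048 + 0.00048 + 0.71741 + 0.00185 = 0.72168 (working shown to 5 dp, full precision carried).
So 1 − D = 0.27832, i.e. 0.278 to 3 decimal places.

0.278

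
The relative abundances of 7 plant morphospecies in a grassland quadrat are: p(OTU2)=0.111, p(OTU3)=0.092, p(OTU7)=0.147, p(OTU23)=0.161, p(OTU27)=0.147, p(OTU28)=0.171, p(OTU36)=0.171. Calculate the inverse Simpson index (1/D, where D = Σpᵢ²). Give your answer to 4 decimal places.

D = 0.111² + 0.092² + 0.147² + 0.161² + 0.147² + 0.171² + 0.171² = 0.01232100 + 0.00846400 + 0.02160900 + 0.02592100 + 0.02160900 + 0.02924100 + 0.02924100 = 0.14840600 (working shown to 8 dp, full precision carried).
So 1/D = 6.738272, i.e. 6.7383 to 4 decimal places.

6.7383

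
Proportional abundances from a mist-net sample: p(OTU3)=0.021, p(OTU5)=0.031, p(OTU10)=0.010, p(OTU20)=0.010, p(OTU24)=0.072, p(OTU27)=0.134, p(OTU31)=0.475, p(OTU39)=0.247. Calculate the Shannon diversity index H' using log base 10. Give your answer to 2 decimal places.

Each pᵢ log₁₀ pᵢ term (working shown to 4 dp, full precision carried): 0.021×(-1.6778)=-0.0352, 0.031×(-1.5086)=-0.0468, 0.01×(-2.0000)=-0.0200, 0.01×(-2.0000)=-0.0200, 0.072×(-1.1427)=-0.0823, 0.134×(-0.8729)=-0.1170, 0.475×(-0.3233)=-0.1536, 0.247×(-0.6073)=-0.1500.
Sum = -0.6248, so H' = 0.62.

0.62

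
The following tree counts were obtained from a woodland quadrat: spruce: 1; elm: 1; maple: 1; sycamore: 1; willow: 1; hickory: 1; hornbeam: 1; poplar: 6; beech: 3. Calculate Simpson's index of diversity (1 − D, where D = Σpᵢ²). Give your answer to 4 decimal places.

Total N = 1+1+1+1+1+1+1+6+3 = 16, so the proportions are 0.0625, 0.0625, 0.0625, 0.0625, 0.0625, 0.0625, 0.0625, 0.375, 0.1875 (working shown to 6 dp, full precision carried).
D = 0.0625² + 0.0625² + 0.0625² + 0.0625² + 0.0625² + 0.0625² + 0.0625² + 0.375² + 0.1875² = 0.003906 + 0.003906 + 0.003906 + 0.003906 + 0.003906 + 0.003906 + 0.003906 + 0.140625 + 0.035156 = 0.203125.
So 1 − D = 0.796875, i.e. 0.7969 to 4 decimal places.

0.7969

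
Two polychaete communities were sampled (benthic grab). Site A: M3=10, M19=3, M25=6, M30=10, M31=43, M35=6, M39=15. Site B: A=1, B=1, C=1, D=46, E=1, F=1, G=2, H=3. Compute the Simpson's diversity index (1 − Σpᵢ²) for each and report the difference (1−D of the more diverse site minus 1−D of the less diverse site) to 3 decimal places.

0.408

Site A: N=93, proportions 0.107527, 0.032258, 0.064516, 0.107527, 0.462366, 0.064516, 0.16129, giving 1−D = 0.727714 (working shown to 6 dp, full precision carried).
Site B: N=56, proportions 0.017857, 0.017857, 0.017857, 0.821429, 0.017857, 0.017857, 0.035714, 0.053571, giving 1−D = 0.319515.
Difference = |0.727714 − 0.319515| = 0.408199, i.e. 0.408 to 3 decimal places.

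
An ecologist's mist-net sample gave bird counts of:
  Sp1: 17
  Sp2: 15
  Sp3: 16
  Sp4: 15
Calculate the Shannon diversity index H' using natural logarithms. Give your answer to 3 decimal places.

Total N = 17+15+16+15 = 63, so the proportions are 0.26984, 0.2381, 0.25397, 0.2381 (working shown to 5 dp, full precision carried).
Each pᵢ ln pᵢ term: 0.26984×(-1.30992)=-0.35347, 0.2381×(-1.43508)=-0.34169, 0.25397×(-1.37055)=-0.34808, 0.2381×(-1.43508)=-0.34169.
Sum = -1.38492, so H' = 1.385.

1.385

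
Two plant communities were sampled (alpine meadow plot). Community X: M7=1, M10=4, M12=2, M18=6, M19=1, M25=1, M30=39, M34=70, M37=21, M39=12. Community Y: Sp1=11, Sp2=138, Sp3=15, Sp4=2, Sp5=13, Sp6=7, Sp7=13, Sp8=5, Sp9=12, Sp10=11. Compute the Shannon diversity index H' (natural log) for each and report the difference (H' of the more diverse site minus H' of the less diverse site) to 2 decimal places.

Community X: N=157, proportions 0.0064, 0.0255, 0.0127, 0.0382, 0.0064, 0.0064, 0.2484, 0.4459, 0.1338, 0.0764, giving H' = 1.5422 (working shown to 4 dp, full precision carried).
Community Y: N=227, proportions 0.0485, 0.6079, 0.0661, 0.0088, 0.0573, 0.0308, 0.0573, 0.022, 0.0529, 0.0485, giving H' = 1.4915.
Difference = |1.5422 − 1.4915| = 0.0507, i.e. 0.05 to 2 decimal places.

0.05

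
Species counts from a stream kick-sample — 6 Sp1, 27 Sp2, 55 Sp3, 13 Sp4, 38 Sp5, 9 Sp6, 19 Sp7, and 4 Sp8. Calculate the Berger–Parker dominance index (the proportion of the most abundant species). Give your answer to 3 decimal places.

0.322

Total N = 6+27+55+13+38+9+19+4 = 171, so the proportions are 0.03509, 0.15789, 0.32164, 0.07602, 0.22222, 0.05263, 0.11111, 0.02339 (working shown to 5 dp, full precision carried).
The largest proportion is 0.32164, i.e. d = 0.322 to 3 decimal places.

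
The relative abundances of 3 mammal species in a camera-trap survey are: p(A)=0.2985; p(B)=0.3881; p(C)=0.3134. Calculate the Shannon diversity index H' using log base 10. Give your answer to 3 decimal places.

0.474

Each pᵢ log₁₀ pᵢ term (working shown to 5 dp, full precision carried): 0.2985×(-0.52506)=-0.15673, 0.3881×(-0.41106)=-0.15953, 0.3134×(-0.50390)=-0.15792.
Sum = -0.47418, so H' = 0.474.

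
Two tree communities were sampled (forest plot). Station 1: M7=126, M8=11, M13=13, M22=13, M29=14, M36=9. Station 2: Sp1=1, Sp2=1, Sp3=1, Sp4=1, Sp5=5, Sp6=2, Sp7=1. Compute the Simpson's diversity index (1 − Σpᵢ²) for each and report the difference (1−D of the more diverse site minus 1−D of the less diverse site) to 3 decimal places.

Station 1: N=186, proportions 0.67742, 0.05914, 0.06989, 0.06989, 0.07527, 0.04839, giving 1−D = 0.51983 (working shown to 5 dp, full precision carried).
Station 2: N=12, proportions 0.08333, 0.08333, 0.08333, 0.08333, 0.41667, 0.16667, 0.08333, giving 1−D = 0.76389.
Difference = |0.51983 − 0.76389| = 0.24406, i.e. 0.244 to 3 decimal places.

0.244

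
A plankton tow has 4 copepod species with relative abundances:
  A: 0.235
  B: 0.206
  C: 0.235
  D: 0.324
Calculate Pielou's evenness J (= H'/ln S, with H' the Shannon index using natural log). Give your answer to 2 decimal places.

H' = −Σ pᵢ ln pᵢ = −((-0.3403) + (-0.3255) + (-0.3403) + (-0.3652)) = 1.3712 (working shown to 4 dp, full precision carried).
With S = 4 species, ln S = 1.3863, so J = 1.3712/1.3863 = 0.9891, i.e. 0.99 to 2 decimal places.

0.99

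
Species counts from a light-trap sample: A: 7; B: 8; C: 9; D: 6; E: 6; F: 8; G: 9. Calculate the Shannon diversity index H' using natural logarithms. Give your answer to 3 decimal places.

Total N = 7+8+9+6+6+8+9 = 53, so the proportions are 0.13208, 0.15094, 0.16981, 0.11321, 0.11321, 0.15094, 0.16981 (working shown to 5 dp, full precision carried).
Each pᵢ ln pᵢ term: 0.13208×(-2.02438)=-0.26737, 0.15094×(-1.89085)=-0.28541, 0.16981×(-1.77307)=-0.30109, 0.11321×(-2.17853)=-0.24663, 0.11321×(-2.17853)=-0.24663, 0.15094×(-1.89085)=-0.28541, 0.16981×(-1.77307)=-0.30109.
Sum = -1.93362, so H' = 1.934.

1.934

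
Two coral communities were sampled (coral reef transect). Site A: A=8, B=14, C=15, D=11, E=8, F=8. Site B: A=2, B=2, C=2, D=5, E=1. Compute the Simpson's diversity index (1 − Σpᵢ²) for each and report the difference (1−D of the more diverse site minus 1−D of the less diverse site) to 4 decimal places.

Site A: N=64, proportions 0.125, 0.21875, 0.234375, 0.171875, 0.125, 0.125, giving 1−D = 0.820801 (working shown to 6 dp, full precision carried).
Site B: N=12, proportions 0.166667, 0.166667, 0.166667, 0.416667, 0.083333, giving 1−D = 0.736111.
Difference = |0.820801 − 0.736111| = 0.084690, i.e. 0.0847 to 4 decimal places.

0.0847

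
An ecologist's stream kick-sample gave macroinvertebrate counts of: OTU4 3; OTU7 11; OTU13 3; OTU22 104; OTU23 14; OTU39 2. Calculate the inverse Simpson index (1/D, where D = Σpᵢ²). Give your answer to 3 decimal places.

Total N = 3+11+3+104+14+2 = 137, so the proportions are 0.021898, 0.080292, 0.021898, 0.759124, 0.10219, 0.014599 (working shown to 6 dp, full precision carried).
D = 0.021898² + 0.080292² + 0.021898² + 0.759124² + 0.10219² + 0.014599² = 0.000480 + 0.006447 + 0.000480 + 0.576269 + 0.010443 + 0.000213 = 0.594331.
So 1/D = 1.68256, i.e. 1.683 to 3 decimal places.

1.683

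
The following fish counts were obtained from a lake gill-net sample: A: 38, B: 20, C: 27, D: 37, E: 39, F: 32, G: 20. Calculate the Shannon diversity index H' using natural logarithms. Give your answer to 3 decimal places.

Total N = 38+20+27+37+39+32+20 = 213, so the proportions are 0.1784, 0.0939, 0.12676, 0.17371, 0.1831, 0.15023, 0.0939 (working shown to 5 dp, full precision carried).
Each pᵢ ln pᵢ term: 0.1784×(-1.72371)=-0.30752, 0.0939×(-2.36556)=-0.22212, 0.12676×(-2.06546)=-0.26182, 0.17371×(-1.75037)=-0.30406, 0.1831×(-1.69773)=-0.31085, 0.15023×(-1.89556)=-0.28478, 0.0939×(-2.36556)=-0.22212.
Sum = -1.91326, so H' = 1.913.

1.913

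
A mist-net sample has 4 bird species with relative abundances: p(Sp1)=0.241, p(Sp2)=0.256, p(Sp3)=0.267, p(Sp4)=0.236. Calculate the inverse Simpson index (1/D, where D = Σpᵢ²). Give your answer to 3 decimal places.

D = 0.241² + 0.256² + 0.267² + 0.236² = 0.0580810 + 0.0655360 + 0.0712890 + 0.0556960 = 0.2506020 (working shown to 7 dp, full precision carried).
So 1/D = 3.99039, i.e. 3.990 to 3 decimal places.

3.990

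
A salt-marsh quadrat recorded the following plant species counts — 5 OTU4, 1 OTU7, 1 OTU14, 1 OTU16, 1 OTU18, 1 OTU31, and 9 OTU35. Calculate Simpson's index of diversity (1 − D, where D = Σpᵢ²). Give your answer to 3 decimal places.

0.693

Total N = 5+1+1+1+1+1+9 = 19, so the proportions are 0.26316, 0.05263, 0.05263, 0.05263, 0.05263, 0.05263, 0.47368 (working shown to 5 dp, full precision carried).
D = 0.26316² + 0.05263² + 0.05263² + 0.05263² + 0.05263² + 0.05263² + 0.47368² = 0.06925 + 0.00277 + 0.00277 + 0.00277 + 0.00277 + 0.00277 + 0.22438 = 0.30748.
So 1 − D = 0.69252, i.e. 0.693 to 3 decimal places.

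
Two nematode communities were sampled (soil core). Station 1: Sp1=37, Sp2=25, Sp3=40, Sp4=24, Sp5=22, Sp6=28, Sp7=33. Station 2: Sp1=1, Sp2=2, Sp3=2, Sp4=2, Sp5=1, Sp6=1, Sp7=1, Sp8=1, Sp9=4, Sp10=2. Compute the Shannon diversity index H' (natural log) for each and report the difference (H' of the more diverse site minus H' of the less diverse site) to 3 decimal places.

Station 1: N=209, proportions 0.17703, 0.11962, 0.19139, 0.11483, 0.10526, 0.13397, 0.15789, giving H' = 1.92323 (working shown to 5 dp, full precision carried).
Station 2: N=17, proportions 0.05882, 0.11765, 0.11765, 0.11765, 0.05882, 0.05882, 0.05882, 0.05882, 0.23529, 0.11765, giving H' = 2.18084.
Difference = |1.92323 − 2.18084| = 0.25761, i.e. 0.258 to 3 decimal places.

0.258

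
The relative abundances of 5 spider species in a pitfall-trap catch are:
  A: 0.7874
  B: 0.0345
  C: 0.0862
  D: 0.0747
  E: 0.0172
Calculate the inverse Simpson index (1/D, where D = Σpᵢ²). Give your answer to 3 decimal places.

D = 0.7874² + 0.0345² + 0.0862² + 0.0747² + 0.0172² = 0.619999 + 0.001190 + 0.007430 + 0.005580 + 0.000296 = 0.634495 (working shown to 6 dp, full precision carried).
So 1/D = 1.57606, i.e. 1.576 to 3 decimal places.

1.576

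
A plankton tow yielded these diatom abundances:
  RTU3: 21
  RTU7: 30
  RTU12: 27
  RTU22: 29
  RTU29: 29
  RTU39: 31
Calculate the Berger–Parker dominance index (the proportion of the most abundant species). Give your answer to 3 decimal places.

Total N = 21+30+27+29+29+31 = 167, so the proportions are 0.12575, 0.17964, 0.16168, 0.17365, 0.17365, 0.18563 (working shown to 5 dp, full precision carried).
The largest proportion is 0.18563, i.e. d = 0.186 to 3 decimal places.

0.186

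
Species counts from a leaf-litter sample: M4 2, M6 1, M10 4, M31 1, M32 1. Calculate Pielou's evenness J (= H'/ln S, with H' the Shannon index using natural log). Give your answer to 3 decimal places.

0.887

Total N = 2+1+4+1+1 = 9, so the proportions are 0.22222, 0.11111, 0.44444, 0.11111, 0.11111 (working shown to 5 dp, full precision carried).
H' = −Σ pᵢ ln pᵢ = −((-0.33424) + (-0.24414) + (-0.36041) + (-0.24414) + (-0.24414)) = 1.42706.
With S = 5 species, ln S = 1.60944, so J = 1.42706/1.60944 = 0.88668, i.e. 0.887 to 3 decimal places.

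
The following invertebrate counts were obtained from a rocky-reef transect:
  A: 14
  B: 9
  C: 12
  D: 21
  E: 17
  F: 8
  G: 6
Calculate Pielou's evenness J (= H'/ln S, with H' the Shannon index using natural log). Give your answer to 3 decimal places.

Total N = 14+9+12+21+17+8+6 = 87, so the proportions are 0.16092, 0.10345, 0.13793, 0.24138, 0.1954, 0.09195, 0.06897 (working shown to 5 dp, full precision carried).
H' = −Σ pᵢ ln pᵢ = −((-0.29398) + (-0.23469) + (-0.27324) + (-0.34309) + (-0.31903) + (-0.21945) + (-0.18442)) = 1.86790.
With S = 7 species, ln S = 1.94591, so J = 1.86790/1.94591 = 0.95991, i.e. 0.960 to 3 decimal places.

0.960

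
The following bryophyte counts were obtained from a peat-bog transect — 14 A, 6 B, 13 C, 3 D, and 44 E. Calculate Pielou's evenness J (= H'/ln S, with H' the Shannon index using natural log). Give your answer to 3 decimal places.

Total N = 14+6+13+3+44 = 80, so the proportions are 0.175, 0.075, 0.1625, 0.0375, 0.55 (working shown to 6 dp, full precision carried).
H' = −Σ pᵢ ln pᵢ = −((-0.305020) + (-0.194270) + (-0.295275) + (-0.123128) + (-0.328810)) = 1.246503.
With S = 5 species, ln S = 1.609438, so J = 1.246503/1.609438 = 0.774496, i.e. 0.774 to 3 decimal places.

0.774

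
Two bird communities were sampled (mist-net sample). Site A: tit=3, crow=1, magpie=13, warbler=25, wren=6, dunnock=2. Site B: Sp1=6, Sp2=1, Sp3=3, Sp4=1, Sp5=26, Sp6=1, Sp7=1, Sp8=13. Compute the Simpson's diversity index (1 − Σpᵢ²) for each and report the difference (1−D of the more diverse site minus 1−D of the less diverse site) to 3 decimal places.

0.007

Site A: N=50, proportions 0.06, 0.02, 0.26, 0.5, 0.12, 0.04, giving 1−D = 0.66240 (working shown to 5 dp, full precision carried).
Site B: N=52, proportions 0.11538, 0.01923, 0.05769, 0.01923, 0.5, 0.01923, 0.01923, 0.25, giving 1−D = 0.66938.
Difference = |0.66240 − 0.66938| = 0.00698, i.e. 0.007 to 3 decimal places.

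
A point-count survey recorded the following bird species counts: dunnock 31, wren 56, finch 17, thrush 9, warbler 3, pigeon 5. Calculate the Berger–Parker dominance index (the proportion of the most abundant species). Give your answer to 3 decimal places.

Total N = 31+56+17+9+3+5 = 121, so the proportions are 0.2562, 0.46281, 0.1405, 0.07438, 0.02479, 0.04132 (working shown to 5 dp, full precision carried).
The largest proportion is 0.46281, i.e. d = 0.463 to 3 decimal places.

0.463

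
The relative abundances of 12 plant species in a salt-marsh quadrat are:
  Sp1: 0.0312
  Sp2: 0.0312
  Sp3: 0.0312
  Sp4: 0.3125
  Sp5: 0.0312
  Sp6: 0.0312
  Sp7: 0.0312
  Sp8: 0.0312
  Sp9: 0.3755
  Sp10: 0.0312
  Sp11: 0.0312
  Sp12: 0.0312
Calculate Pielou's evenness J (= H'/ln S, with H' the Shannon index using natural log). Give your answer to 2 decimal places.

0.73

H' = −Σ pᵢ ln pᵢ = −((-0.1082) + (-0.1082) + (-0.1082) + (-0.3635) + (-0.1082) + (-0.1082) + (-0.1082) + (-0.1082) + (-0.3678) + (-0.1082) + (-0.1082) + (-0.1082)) = 1.8131 (working shown to 4 dp, full precision carried).
With S = 12 species, ln S = 2.4849, so J = 1.8131/2.4849 = 0.7296, i.e. 0.73 to 2 decimal places.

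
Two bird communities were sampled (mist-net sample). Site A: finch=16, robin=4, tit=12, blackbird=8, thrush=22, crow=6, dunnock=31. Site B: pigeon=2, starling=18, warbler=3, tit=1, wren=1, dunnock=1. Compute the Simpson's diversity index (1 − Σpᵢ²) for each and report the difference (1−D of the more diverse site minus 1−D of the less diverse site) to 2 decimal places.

Site A: N=99, proportions 0.1616, 0.0404, 0.1212, 0.0808, 0.2222, 0.0606, 0.3131, giving 1−D = 0.7999 (working shown to 4 dp, full precision carried).
Site B: N=26, proportions 0.0769, 0.6923, 0.1154, 0.0385, 0.0385, 0.0385, giving 1−D = 0.4970.
Difference = |0.7999 − 0.4970| = 0.3029, i.e. 0.30 to 2 decimal places.

0.30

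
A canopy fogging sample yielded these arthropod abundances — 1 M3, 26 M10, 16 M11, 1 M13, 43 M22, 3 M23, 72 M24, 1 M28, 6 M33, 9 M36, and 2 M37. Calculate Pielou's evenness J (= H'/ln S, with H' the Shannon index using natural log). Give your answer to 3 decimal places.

Total N = 1+26+16+1+43+3+72+1+6+9+2 = 180, so the proportions are 0.00556, 0.14444, 0.08889, 0.00556, 0.23889, 0.01667, 0.4, 0.00556, 0.03333, 0.05, 0.01111 (working shown to 5 dp, full precision carried).
H' = −Σ pᵢ ln pᵢ = −((-0.02885) + (-0.27948) + (-0.21514) + (-0.02885) + (-0.34203) + (-0.06824) + (-0.36652) + (-0.02885) + (-0.11337) + (-0.14979) + (-0.05000)) = 1.67112.
With S = 11 species, ln S = 2.39790, so J = 1.67112/2.39790 = 0.69691, i.e. 0.697 to 3 decimal places.

0.697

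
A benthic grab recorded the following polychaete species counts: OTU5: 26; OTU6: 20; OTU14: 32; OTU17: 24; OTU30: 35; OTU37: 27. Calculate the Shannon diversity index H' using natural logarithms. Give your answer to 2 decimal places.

Total N = 26+20+32+24+35+27 = 164, so the proportions are 0.1585, 0.122, 0.1951, 0.1463, 0.2134, 0.1646 (working shown to 4 dp, full precision carried).
Each pᵢ ln pᵢ term: 0.1585×(-1.8418)=-0.2920, 0.122×(-2.1041)=-0.2566, 0.1951×(-1.6341)=-0.3189, 0.1463×(-1.9218)=-0.2812, 0.2134×(-1.5445)=-0.3296, 0.1646×(-1.8040)=-0.2970.
Sum = -1.7753, so H' = 1.78.

1.78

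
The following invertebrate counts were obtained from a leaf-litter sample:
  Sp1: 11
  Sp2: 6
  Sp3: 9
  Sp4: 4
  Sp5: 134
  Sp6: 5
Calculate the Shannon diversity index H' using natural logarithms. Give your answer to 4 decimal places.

0.8293

Total N = 11+6+9+4+134+5 = 169, so the proportions are 0.065089, 0.035503, 0.053254, 0.023669, 0.792899, 0.029586 (working shown to 6 dp, full precision carried).
Each pᵢ ln pᵢ term: 0.065089×(-2.732003)=-0.177823, 0.035503×(-3.338139)=-0.118514, 0.053254×(-2.932674)=-0.156178, 0.023669×(-3.743604)=-0.088606, 0.792899×(-0.232059)=-0.183999, 0.029586×(-3.520461)=-0.104156.
Sum = -0.829275, so H' = 0.8293.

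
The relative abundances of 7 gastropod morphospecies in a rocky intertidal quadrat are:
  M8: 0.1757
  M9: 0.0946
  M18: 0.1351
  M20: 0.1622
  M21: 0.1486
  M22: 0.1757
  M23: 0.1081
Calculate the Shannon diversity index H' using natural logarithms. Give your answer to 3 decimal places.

Each pᵢ ln pᵢ term (working shown to 5 dp, full precision carried): 0.1757×(-1.73898)=-0.30554, 0.0946×(-2.35810)=-0.22308, 0.1351×(-2.00174)=-0.27044, 0.1622×(-1.81893)=-0.29503, 0.1486×(-1.90650)=-0.28331, 0.1757×(-1.73898)=-0.30554, 0.1081×(-2.22470)=-0.24049.
Sum = -1.92341, so H' = 1.923.

1.923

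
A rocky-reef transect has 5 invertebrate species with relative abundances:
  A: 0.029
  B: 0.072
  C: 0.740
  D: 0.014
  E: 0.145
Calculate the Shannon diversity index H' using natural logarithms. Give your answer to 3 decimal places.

Each pᵢ ln pᵢ term (working shown to 5 dp, full precision carried): 0.029×(-3.54046)=-0.10267, 0.072×(-2.63109)=-0.18944, 0.74×(-0.30111)=-0.22282, 0.014×(-4.26870)=-0.05976, 0.145×(-1.93102)=-0.28000.
Sum = -0.85469, so H' = 0.855.

0.855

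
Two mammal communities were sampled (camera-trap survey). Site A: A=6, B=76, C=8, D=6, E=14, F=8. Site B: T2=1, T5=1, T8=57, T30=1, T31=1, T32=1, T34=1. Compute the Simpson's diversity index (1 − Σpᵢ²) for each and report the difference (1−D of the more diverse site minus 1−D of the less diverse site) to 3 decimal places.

Site A: N=118, proportions 0.0508475, 0.6440678, 0.0677966, 0.0508475, 0.1186441, 0.0677966, giving 1−D = 0.5567366 (working shown to 7 dp, full precision carried).
Site B: N=63, proportions 0.015873, 0.015873, 0.9047619, 0.015873, 0.015873, 0.015873, 0.015873, giving 1−D = 0.1798942.
Difference = |0.5567366 − 0.1798942| = 0.3768424, i.e. 0.377 to 3 decimal places.

0.377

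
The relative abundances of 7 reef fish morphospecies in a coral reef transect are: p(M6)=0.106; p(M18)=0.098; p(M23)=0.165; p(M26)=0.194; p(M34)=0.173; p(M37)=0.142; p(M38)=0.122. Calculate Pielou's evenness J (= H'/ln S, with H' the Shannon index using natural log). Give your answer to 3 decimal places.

H' = −Σ pᵢ ln pᵢ = −((-0.23790) + (-0.22763) + (-0.29730) + (-0.31814) + (-0.30352) + (-0.27717) + (-0.25666)) = 1.91832 (working shown to 5 dp, full precision carried).
With S = 7 species, ln S = 1.94591, so J = 1.91832/1.94591 = 0.98582, i.e. 0.986 to 3 decimal places.

0.986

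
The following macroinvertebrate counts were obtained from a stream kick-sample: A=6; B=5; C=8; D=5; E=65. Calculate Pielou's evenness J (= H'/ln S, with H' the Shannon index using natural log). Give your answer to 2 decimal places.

Total N = 6+5+8+5+65 = 89, so the proportions are 0.0674, 0.0562, 0.0899, 0.0562, 0.7303 (working shown to 4 dp, full precision carried).
H' = −Σ pᵢ ln pᵢ = −((-0.1818) + (-0.1618) + (-0.2166) + (-0.1618) + (-0.2295)) = 0.9514.
With S = 5 species, ln S = 1.6094, so J = 0.9514/1.6094 = 0.5911, i.e. 0.59 to 2 decimal places.

0.59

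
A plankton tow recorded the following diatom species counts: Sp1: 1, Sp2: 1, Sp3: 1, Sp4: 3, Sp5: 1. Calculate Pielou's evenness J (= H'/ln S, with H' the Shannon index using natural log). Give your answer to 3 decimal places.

0.917

Total N = 1+1+1+3+1 = 7, so the proportions are 0.14286, 0.14286, 0.14286, 0.42857, 0.14286 (working shown to 5 dp, full precision carried).
H' = −Σ pᵢ ln pᵢ = −((-0.27799) + (-0.27799) + (-0.27799) + (-0.36313) + (-0.27799)) = 1.47508.
With S = 5 species, ln S = 1.60944, so J = 1.47508/1.60944 = 0.91652, i.e. 0.917 to 3 decimal places.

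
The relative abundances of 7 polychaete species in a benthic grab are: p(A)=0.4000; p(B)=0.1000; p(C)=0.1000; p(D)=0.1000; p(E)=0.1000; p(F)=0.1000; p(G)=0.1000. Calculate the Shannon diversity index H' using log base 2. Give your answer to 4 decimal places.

2.5219

Each pᵢ log₂ pᵢ term (working shown to 6 dp, full precision carried): 0.4×(-1.321928)=-0.528771, 0.1×(-3.321928)=-0.332193, 0.1×(-3.321928)=-0.332193, 0.1×(-3.321928)=-0.332193, 0.1×(-3.321928)=-0.332193, 0.1×(-3.321928)=-0.332193, 0.1×(-3.321928)=-0.332193.
Sum = -2.521928, so H' = 2.5219.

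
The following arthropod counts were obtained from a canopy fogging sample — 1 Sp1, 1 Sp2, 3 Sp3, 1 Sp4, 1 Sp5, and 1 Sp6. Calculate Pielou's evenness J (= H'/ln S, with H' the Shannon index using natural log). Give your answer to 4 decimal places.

Total N = 1+1+3+1+1+1 = 8, so the proportions are 0.125, 0.125, 0.375, 0.125, 0.125, 0.125 (working shown to 6 dp, full precision carried).
H' = −Σ pᵢ ln pᵢ = −((-0.259930) + (-0.259930) + (-0.367811) + (-0.259930) + (-0.259930) + (-0.259930)) = 1.667462.
With S = 6 species, ln S = 1.791759, so J = 1.667462/1.791759 = 0.930628, i.e. 0.9306 to 4 decimal places.

0.9306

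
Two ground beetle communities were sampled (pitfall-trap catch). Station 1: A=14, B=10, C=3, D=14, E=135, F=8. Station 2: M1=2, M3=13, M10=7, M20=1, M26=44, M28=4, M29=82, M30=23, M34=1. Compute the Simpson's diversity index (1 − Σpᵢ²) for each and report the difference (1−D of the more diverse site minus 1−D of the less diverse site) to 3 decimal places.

Station 1: N=184, proportions 0.07609, 0.05435, 0.0163, 0.07609, 0.7337, 0.04348, giving 1−D = 0.44500 (working shown to 5 dp, full precision carried).
Station 2: N=177, proportions 0.0113, 0.07345, 0.03955, 0.00565, 0.24859, 0.0226, 0.46328, 0.12994, 0.00565, giving 1−D = 0.69903.
Difference = |0.44500 − 0.69903| = 0.25403, i.e. 0.254 to 3 decimal places.

0.254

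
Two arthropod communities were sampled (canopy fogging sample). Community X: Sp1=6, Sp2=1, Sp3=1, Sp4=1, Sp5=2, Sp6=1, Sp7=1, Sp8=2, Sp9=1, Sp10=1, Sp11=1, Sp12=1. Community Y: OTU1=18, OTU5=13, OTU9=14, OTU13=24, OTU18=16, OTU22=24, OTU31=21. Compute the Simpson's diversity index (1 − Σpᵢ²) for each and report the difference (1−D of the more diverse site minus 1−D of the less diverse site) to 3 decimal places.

Community X: N=19, proportions 0.3157895, 0.0526316, 0.0526316, 0.0526316, 0.1052632, 0.0526316, 0.0526316, 0.1052632, 0.0526316, 0.0526316, 0.0526316, 0.0526316, giving 1−D = 0.8531856 (working shown to 7 dp, full precision carried).
Community Y: N=130, proportions 0.1384615, 0.1, 0.1076923, 0.1846154, 0.1230769, 0.1846154, 0.1615385, giving 1−D = 0.8498225.
Difference = |0.8531856 − 0.8498225| = 0.0033631, i.e. 0.003 to 3 decimal places.

0.003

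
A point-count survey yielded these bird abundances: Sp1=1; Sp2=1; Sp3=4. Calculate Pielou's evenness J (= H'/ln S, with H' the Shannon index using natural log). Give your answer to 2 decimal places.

0.79

Total N = 1+1+4 = 6, so the proportions are 0.1667, 0.1667, 0.6667 (working shown to 4 dp, full precision carried).
H' = −Σ pᵢ ln pᵢ = −((-0.2986) + (-0.2986) + (-0.2703)) = 0.8676.
With S = 3 species, ln S = 1.0986, so J = 0.8676/1.0986 = 0.7897, i.e. 0.79 to 2 decimal places.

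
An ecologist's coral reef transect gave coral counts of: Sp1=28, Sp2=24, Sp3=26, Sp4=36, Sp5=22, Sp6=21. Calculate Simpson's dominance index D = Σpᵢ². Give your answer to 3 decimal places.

0.173

Total N = 28+24+26+36+22+21 = 157, so the proportions are 0.17834, 0.15287, 0.16561, 0.2293, 0.14013, 0.13376 (working shown to 5 dp, full precision carried).
D = 0.17834² + 0.15287² + 0.16561² + 0.2293² + 0.14013² + 0.13376² = 0.03181 + 0.02337 + 0.02743 + 0.05258 + 0.01964 + 0.01789 = 0.17270.
To 3 decimal places, D = 0.173.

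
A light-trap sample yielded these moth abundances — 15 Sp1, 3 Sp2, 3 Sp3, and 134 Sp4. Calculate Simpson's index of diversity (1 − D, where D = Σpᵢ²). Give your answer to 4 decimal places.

Total N = 15+3+3+134 = 155, so the proportions are 0.096774, 0.019355, 0.019355, 0.864516 (working shown to 6 dp, full precision carried).
D = 0.096774² + 0.019355² + 0.019355² + 0.864516² = 0.009365 + 0.000375 + 0.000375 + 0.747388 = 0.757503.
So 1 − D = 0.242497, i.e. 0.2425 to 4 decimal places.

0.2425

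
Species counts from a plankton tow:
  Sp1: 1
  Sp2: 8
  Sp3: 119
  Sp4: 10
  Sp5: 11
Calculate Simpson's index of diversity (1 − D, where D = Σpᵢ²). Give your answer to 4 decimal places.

Total N = 1+8+119+10+11 = 149, so the proportions are 0.006711, 0.053691, 0.798658, 0.067114, 0.073826 (working shown to 6 dp, full precision carried).
D = 0.006711² + 0.053691² + 0.798658² + 0.067114² + 0.073826² = 0.000045 + 0.002883 + 0.637854 + 0.004504 + 0.005450 = 0.650736.
So 1 − D = 0.349264, i.e. 0.3493 to 4 decimal places.

0.3493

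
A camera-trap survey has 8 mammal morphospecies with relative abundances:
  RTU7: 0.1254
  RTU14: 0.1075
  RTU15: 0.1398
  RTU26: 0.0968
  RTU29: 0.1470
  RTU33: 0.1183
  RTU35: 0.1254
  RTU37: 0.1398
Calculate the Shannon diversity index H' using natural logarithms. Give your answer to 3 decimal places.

2.071

Each pᵢ ln pᵢ term (working shown to 5 dp, full precision carried): 0.1254×(-2.07625)=-0.26036, 0.1075×(-2.23026)=-0.23975, 0.1398×(-1.96754)=-0.27506, 0.0968×(-2.33511)=-0.22604, 0.147×(-1.91732)=-0.28185, 0.1183×(-2.13453)=-0.25252, 0.1254×(-2.07625)=-0.26036, 0.1398×(-1.96754)=-0.27506.
Sum = -2.07100, so H' = 2.071.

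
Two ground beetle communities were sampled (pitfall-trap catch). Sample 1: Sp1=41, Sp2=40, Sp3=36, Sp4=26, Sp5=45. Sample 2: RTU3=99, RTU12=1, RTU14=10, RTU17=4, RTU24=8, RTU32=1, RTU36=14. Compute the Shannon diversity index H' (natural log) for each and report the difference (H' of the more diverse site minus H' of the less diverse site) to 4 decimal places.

0.5940

Sample 1: N=188, proportions 0.218085, 0.212766, 0.191489, 0.138298, 0.239362, giving H' = 1.593736 (working shown to 6 dp, full precision carried).
Sample 2: N=137, proportions 0.722628, 0.007299, 0.072993, 0.029197, 0.058394, 0.007299, 0.10219, giving H' = 0.999760.
Difference = |1.593736 − 0.999760| = 0.593976, i.e. 0.5940 to 4 decimal places.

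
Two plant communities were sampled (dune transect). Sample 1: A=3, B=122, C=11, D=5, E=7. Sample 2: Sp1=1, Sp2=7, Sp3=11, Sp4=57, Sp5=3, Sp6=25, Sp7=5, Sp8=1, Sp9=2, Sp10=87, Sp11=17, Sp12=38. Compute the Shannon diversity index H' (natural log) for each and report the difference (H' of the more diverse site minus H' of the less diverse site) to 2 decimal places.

1.15

Sample 1: N=148, proportions 0.0203, 0.8243, 0.0743, 0.0338, 0.0473, giving H' = 0.6902 (working shown to 4 dp, full precision carried).
Sample 2: N=254, proportions 0.0039, 0.0276, 0.0433, 0.2244, 0.0118, 0.0984, 0.0197, 0.0039, 0.0079, 0.3425, 0.0669, 0.1496, giving H' = 1.8421.
Difference = |0.6902 − 1.8421| = 1.1519, i.e. 1.15 to 2 decimal places.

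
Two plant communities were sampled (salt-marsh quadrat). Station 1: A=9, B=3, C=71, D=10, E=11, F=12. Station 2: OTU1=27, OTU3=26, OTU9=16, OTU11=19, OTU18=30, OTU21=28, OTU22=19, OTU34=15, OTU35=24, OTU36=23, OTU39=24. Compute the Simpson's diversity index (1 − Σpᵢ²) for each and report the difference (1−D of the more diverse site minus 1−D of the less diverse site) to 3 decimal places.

0.314

Station 1: N=116, proportions 0.07759, 0.02586, 0.61207, 0.08621, 0.09483, 0.10345, giving 1−D = 0.59156 (working shown to 5 dp, full precision carried).
Station 2: N=251, proportions 0.10757, 0.10359, 0.06375, 0.0757, 0.11952, 0.11155, 0.0757, 0.05976, 0.09562, 0.09163, 0.09562, giving 1−D = 0.90519.
Difference = |0.59156 − 0.90519| = 0.31363, i.e. 0.314 to 3 decimal places.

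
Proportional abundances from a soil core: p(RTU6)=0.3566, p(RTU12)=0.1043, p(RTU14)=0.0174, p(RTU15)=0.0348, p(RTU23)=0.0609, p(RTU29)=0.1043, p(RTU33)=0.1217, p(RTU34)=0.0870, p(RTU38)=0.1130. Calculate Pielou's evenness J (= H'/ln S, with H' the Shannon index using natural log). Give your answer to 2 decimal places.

H' = −Σ pᵢ ln pᵢ = −((-0.3677) + (-0.2358) + (-0.0705) + (-0.1169) + (-0.1704) + (-0.2358) + (-0.2563) + (-0.2124) + (-0.2464)) = 1.9122 (working shown to 4 dp, full precision carried).
With S = 9 species, ln S = 2.1972, so J = 1.9122/2.1972 = 0.8703, i.e. 0.87 to 2 decimal places.

0.87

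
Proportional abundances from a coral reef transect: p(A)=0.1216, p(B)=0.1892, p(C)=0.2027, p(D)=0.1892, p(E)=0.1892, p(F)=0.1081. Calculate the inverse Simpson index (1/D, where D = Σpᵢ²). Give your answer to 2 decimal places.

D = 0.1216² + 0.1892² + 0.2027² + 0.1892² + 0.1892² + 0.1081² = 0.014787 + 0.035797 + 0.041087 + 0.035797 + 0.035797 + 0.011686 = 0.174949 (working shown to 6 dp, full precision carried).
So 1/D = 5.7159, i.e. 5.72 to 2 decimal places.

5.72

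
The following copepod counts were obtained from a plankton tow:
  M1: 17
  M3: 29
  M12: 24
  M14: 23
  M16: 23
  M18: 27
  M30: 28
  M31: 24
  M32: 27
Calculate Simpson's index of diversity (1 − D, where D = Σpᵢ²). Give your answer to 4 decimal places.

Total N = 17+29+24+23+23+27+28+24+27 = 222, so the proportions are 0.076577, 0.130631, 0.108108, 0.103604, 0.103604, 0.121622, 0.126126, 0.108108, 0.121622 (working shown to 6 dp, full precision carried).
D = 0.076577² + 0.130631² + 0.108108² + 0.103604² + 0.103604² + 0.121622² + 0.126126² + 0.108108² + 0.121622² = 0.005864 + 0.017064 + 0.011687 + 0.010734 + 0.010734 + 0.014792 + 0.015908 + 0.011687 + 0.014792 = 0.113262.
So 1 − D = 0.886738, i.e. 0.8867 to 4 decimal places.

0.8867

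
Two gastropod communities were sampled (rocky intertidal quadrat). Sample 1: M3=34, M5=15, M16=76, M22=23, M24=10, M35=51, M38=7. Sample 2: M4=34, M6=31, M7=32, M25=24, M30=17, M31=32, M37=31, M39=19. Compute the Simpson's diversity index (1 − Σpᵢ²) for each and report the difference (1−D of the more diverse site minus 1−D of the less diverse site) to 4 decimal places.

Sample 1: N=216, proportions 0.157407, 0.069444, 0.351852, 0.106481, 0.046296, 0.236111, 0.032407, giving 1−D = 0.776320 (working shown to 6 dp, full precision carried).
Sample 2: N=220, proportions 0.154545, 0.140909, 0.145455, 0.109091, 0.077273, 0.145455, 0.140909, 0.086364, giving 1−D = 0.868760.
Difference = |0.776320 − 0.868760| = 0.092440, i.e. 0.0924 to 4 decimal places.

0.0924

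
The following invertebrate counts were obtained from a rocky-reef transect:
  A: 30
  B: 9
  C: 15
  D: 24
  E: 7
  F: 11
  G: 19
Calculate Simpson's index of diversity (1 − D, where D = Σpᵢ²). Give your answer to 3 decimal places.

Total N = 30+9+15+24+7+11+19 = 115, so the proportions are 0.26087, 0.07826, 0.13043, 0.2087, 0.06087, 0.09565, 0.16522 (working shown to 5 dp, full precision carried).
D = 0.26087² + 0.07826² + 0.13043² + 0.2087² + 0.06087² + 0.09565² + 0.16522² = 0.06805 + 0.00612 + 0.01701 + 0.04355 + 0.00371 + 0.00915 + 0.02730 = 0.17490.
So 1 − D = 0.82510, i.e. 0.825 to 3 decimal places.

0.825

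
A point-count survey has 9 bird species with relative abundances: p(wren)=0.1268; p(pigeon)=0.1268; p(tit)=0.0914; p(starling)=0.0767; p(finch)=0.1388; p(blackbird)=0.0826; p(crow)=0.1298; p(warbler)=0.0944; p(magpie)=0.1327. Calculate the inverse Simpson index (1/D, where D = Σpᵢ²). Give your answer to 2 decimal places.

D = 0.1268² + 0.1268² + 0.0914² + 0.0767² + 0.1388² + 0.0826² + 0.1298² + 0.0944² + 0.1327² = 0.016078 + 0.016078 + 0.008354 + 0.005883 + 0.019265 + 0.006823 + 0.016848 + 0.008911 + 0.017609 = 0.115850 (working shown to 6 dp, full precision carried).
So 1/D = 8.6318, i.e. 8.63 to 2 decimal places.

8.63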